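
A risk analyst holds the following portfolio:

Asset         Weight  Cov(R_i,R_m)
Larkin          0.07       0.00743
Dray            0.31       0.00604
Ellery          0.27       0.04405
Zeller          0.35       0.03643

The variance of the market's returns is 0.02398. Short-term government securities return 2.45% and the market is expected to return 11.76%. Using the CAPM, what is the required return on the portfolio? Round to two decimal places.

12.95%

β_Larkin = 0.00743 / 0.02398 = 0.3098
β_Dray = 0.00604 / 0.02398 = 0.2519
β_Ellery = 0.04405 / 0.02398 = 1.8369
β_Zeller = 0.03643 / 0.02398 = 1.5192
β_P = Σ w_i β_i = 0.07×0.3098 + 0.31×0.2519 + 0.27×1.8369 + 0.35×1.5192 = 1.1275
MRP = 11.76% − 2.45% = 9.31%
E(R_P) = R_f + β_P × MRP = 2.45% + 1.1275 × 9.31% = 12.95%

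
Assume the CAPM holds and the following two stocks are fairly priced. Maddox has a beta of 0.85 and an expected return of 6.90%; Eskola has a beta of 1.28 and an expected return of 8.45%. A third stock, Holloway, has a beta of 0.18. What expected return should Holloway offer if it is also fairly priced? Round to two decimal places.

4.48%

MRP (SML slope) = (8.45% − 6.90%) / (1.28 − 0.85) = 1.55% / 0.43 = 3.6047%
R_f (intercept) = 6.90% − 0.85 × 3.6047% = 3.8360%
E(R_Holloway) = R_f + β × MRP = 3.8360% + 0.18 × 3.6047% = 4.48%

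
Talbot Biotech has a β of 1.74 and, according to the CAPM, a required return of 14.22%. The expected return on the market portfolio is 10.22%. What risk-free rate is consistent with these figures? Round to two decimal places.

4.81%

E(R) = R_f + β(E(R_m) − R_f) = R_f(1 − β) + β·E(R_m)
14.22% = R_f × (1 − 1.74) + 1.74 × 10.22%
14.22% = R_f × -0.74 + 17.7828%
R_f = (14.22% − 17.7828%) / -0.74 = 4.81%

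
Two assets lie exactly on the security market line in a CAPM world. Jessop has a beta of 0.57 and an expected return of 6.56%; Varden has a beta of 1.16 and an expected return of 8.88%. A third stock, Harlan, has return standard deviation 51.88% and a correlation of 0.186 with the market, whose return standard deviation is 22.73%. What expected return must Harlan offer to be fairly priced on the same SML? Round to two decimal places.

5.99%

MRP = (8.88% − 6.56%) / (1.16 − 0.57) = 3.9322%
R_f = 6.56% − 0.57 × 3.9322% = 4.3186%
β_Harlan = ρ·σ_i/σ_m = 0.186 × 51.88 / 22.73 = 0.4245
E(R_Harlan) = R_f + β × MRP = 4.3186% + 0.4245 × 3.9322% = 5.99%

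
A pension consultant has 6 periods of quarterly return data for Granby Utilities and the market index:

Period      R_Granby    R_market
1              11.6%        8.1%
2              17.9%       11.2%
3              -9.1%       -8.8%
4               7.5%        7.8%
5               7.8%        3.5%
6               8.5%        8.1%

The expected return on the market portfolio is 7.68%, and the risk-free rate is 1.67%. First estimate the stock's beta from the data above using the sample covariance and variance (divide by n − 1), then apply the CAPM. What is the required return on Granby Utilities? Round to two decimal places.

8.86%

Mean R_i = (11.6 + 17.9 − 9.1 + 7.5 + 7.8 + 8.5) / 6 = 7.3667%
Mean R_m = (8.1 + 11.2 − 8.8 + 7.8 + 3.5 + 8.1) / 6 = 4.9833%
Σ(R_i − R̄_i)(R_m − R̄_m) = 308.9067  ⇒  Cov = 308.9067 / 5 = 61.7813
Σ(R_m − R̄_m)² = 258.1883  ⇒  Var(R_m) = 258.1883 / 5 = 51.6377
β = Cov / Var(R_m) = 61.7813 / 51.6377 = 1.1964
MRP = 7.68% − 1.67% = 6.01%
E(R) = R_f + β × MRP = 1.67% + 1.1964 × 6.01% = 8.86%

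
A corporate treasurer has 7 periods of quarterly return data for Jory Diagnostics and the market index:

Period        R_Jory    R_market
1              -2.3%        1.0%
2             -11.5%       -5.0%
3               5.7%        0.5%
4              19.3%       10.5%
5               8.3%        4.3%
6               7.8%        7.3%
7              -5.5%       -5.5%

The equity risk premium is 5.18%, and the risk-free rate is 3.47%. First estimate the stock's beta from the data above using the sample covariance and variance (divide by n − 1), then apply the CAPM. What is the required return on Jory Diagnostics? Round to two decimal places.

Mean R_i = (-2.3 − 11.5 + 5.7 + 19.3 + 8.3 + 7.8 − 5.5) / 7 = 3.1143%
Mean R_m = (1.0 − 5.0 + 0.5 + 10.5 + 4.3 + 7.3 − 5.5) / 7 = 1.8714%
Σ(R_i − R̄_i)(R_m − R̄_m) = 342.7829  ⇒  Cov = 342.7829 / 6 = 57.1305
Σ(R_m − R̄_m)² = 214.0143  ⇒  Var(R_m) = 214.0143 / 6 = 35.6691
β = Cov / Var(R_m) = 57.1305 / 35.6691 = 1.6017
E(R) = R_f + β × MRP = 3.47% + 1.6017 × 5.18% = 11.77%

11.77%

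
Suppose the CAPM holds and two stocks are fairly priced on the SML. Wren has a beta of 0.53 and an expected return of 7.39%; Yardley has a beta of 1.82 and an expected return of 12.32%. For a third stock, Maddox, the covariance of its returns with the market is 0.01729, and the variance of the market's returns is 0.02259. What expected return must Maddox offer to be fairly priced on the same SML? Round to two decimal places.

MRP = (12.32% − 7.39%) / (1.82 − 0.53) = 3.8217%
R_f = 7.39% − 0.53 × 3.8217% = 5.3645%
β_Maddox = Cov / Var(R_m) = 0.01729 / 0.02259 = 0.7654
E(R_Maddox) = R_f + β × MRP = 5.3645% + 0.7654 × 3.8217% = 8.29%

8.29%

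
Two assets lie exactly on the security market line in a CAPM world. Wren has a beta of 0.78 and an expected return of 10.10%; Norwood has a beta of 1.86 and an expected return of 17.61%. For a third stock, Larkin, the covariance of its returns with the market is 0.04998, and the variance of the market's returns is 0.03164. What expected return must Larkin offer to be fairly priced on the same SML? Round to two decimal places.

15.66%

MRP = (17.61% − 10.10%) / (1.86 − 0.78) = 6.9537%
R_f = 10.10% − 0.78 × 6.9537% = 4.6761%
β_Larkin = Cov / Var(R_m) = 0.04998 / 0.03164 = 1.5796
E(R_Larkin) = R_f + β × MRP = 4.6761% + 1.5796 × 6.9537% = 15.66%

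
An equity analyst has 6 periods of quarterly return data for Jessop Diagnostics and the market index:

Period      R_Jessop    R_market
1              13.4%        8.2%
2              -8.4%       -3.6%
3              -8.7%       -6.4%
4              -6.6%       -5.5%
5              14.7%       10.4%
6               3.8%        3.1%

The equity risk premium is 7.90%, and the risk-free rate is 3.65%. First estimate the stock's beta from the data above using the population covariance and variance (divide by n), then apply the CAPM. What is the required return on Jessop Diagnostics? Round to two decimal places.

Mean R_i = (13.4 − 8.4 − 8.7 − 6.6 + 14.7 + 3.8) / 6 = 1.3667%
Mean R_m = (8.2 − 3.6 − 6.4 − 5.5 + 10.4 + 3.1) / 6 = 1.0333%
Σ(R_i − R̄_i)(R_m − R̄_m) = 388.2867  ⇒  Cov = 388.2867 / 6 = 64.7145
Σ(R_m − R̄_m)² = 262.7733  ⇒  Var(R_m) = 262.7733 / 6 = 43.7956
β = Cov / Var(R_m) = 64.7145 / 43.7956 = 1.4776
E(R) = R_f + β × MRP = 3.65% + 1.4776 × 7.90% = 15.32%

15.32%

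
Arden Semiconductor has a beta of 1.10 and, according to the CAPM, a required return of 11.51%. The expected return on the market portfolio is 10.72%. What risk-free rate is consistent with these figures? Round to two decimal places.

2.82%

E(R) = R_f + β(E(R_m) − R_f) = R_f(1 − β) + β·E(R_m)
11.51% = R_f × (1 − 1.10) + 1.10 × 10.72%
11.51% = R_f × -0.10 + 11.7920%
R_f = (11.51% − 11.7920%) / -0.10 = 2.82%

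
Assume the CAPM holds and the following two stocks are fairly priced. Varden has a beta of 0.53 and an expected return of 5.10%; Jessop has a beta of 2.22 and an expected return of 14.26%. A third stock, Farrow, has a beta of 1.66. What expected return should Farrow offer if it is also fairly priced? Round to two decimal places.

11.22%

MRP (SML slope) = (14.26% − 5.10%) / (2.22 − 0.53) = 9.16% / 1.69 = 5.4201%
R_f (intercept) = 5.10% − 0.53 × 5.4201% = 2.2273%
E(R_Farrow) = R_f + β × MRP = 2.2273% + 1.66 × 5.4201% = 11.22%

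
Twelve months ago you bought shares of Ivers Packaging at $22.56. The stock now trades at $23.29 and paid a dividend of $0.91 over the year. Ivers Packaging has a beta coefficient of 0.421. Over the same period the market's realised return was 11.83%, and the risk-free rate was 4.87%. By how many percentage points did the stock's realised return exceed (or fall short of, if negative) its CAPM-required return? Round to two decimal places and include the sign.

-0.53%

Realised HPR = (P1 + D1 − P0) / P0 = (23.29 + 0.91 − 22.56) / 22.56 = 1.64 / 22.56 = 7.2695%
MRP = 11.83% − 4.87% = 6.96%
CAPM required = R_f + β·MRP = 4.87% + 0.421 × 6.96% = 7.80016%
α = realised − required = 7.2695% − 7.80016% = -0.53%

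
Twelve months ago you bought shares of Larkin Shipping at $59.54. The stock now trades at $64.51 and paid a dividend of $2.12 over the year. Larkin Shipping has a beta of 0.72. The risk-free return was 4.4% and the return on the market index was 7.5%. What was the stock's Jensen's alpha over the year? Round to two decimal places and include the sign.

+5.28%

Realised HPR = (P1 + D1 − P0) / P0 = (64.51 + 2.12 − 59.54) / 59.54 = 7.09 / 59.54 = 11.9080%
MRP = 7.5% − 4.4% = 3.10%
CAPM required = R_f + β·MRP = 4.4% + 0.72 × 3.1% = 6.6320%
α = realised − required = 11.9080% − 6.6320% = +5.28%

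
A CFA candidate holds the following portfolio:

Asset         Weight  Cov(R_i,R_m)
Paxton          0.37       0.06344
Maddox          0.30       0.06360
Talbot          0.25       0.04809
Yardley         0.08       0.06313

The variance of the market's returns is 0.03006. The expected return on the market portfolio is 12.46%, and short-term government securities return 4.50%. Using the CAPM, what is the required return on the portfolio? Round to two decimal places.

20.29%

β_Paxton = 0.06344 / 0.03006 = 2.1104
β_Maddox = 0.06360 / 0.03006 = 2.1158
β_Talbot = 0.04809 / 0.03006 = 1.5998
β_Yardley = 0.06313 / 0.03006 = 2.1001
β_P = Σ w_i β_i = 0.37×2.1104 + 0.30×2.1158 + 0.25×1.5998 + 0.08×2.1001 = 1.9835
MRP = 12.46% − 4.50% = 7.96%
E(R_P) = R_f + β_P × MRP = 4.50% + 1.9835 × 7.96% = 20.29%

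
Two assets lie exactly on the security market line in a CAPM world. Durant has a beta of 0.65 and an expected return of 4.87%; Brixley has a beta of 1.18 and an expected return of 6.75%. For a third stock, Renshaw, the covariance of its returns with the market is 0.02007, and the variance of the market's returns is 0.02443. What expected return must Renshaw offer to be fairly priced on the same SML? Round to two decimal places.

MRP = (6.75% − 4.87%) / (1.18 − 0.65) = 3.5472%
R_f = 4.87% − 0.65 × 3.5472% = 2.5643%
β_Renshaw = Cov / Var(R_m) = 0.02007 / 0.02443 = 0.8215
E(R_Renshaw) = R_f + β × MRP = 2.5643% + 0.8215 × 3.5472% = 5.48%

5.48%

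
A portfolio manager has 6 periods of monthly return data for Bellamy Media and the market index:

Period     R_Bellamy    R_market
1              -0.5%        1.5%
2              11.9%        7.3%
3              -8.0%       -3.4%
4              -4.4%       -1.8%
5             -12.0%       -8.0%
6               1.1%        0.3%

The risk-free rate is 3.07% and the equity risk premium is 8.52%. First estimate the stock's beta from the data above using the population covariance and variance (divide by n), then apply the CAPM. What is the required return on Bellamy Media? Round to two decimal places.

Mean R_i = (-0.5 + 11.9 − 8.0 − 4.4 − 12.0 + 1.1) / 6 = -1.9833%
Mean R_m = (1.5 + 7.3 − 3.4 − 1.8 − 8.0 + 0.3) / 6 = -0.6833%
Σ(R_i − R̄_i)(R_m − R̄_m) = 209.4383  ⇒  Cov = 209.4383 / 6 = 34.9064
Σ(R_m − R̄_m)² = 131.6283  ⇒  Var(R_m) = 131.6283 / 6 = 21.9381
β = Cov / Var(R_m) = 34.9064 / 21.9381 = 1.5911
E(R) = R_f + β × MRP = 3.07% + 1.5911 × 8.52% = 16.63%

16.63%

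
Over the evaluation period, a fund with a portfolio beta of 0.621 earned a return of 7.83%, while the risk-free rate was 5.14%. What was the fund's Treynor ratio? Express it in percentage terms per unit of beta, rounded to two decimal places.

Treynor = (R_P − R_f) / β_P = (7.83% − 5.14%) / 0.6210 = 2.69% / 0.6210 = 4.33%

4.33%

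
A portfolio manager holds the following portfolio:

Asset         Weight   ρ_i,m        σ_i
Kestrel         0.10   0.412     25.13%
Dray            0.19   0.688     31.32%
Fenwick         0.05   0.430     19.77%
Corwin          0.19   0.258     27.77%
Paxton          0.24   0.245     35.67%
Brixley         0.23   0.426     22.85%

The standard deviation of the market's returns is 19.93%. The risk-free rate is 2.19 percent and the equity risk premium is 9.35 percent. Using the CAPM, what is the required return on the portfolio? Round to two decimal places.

7.47%

β_Kestrel = 0.412 × 25.13% / 19.93% = 0.5195
β_Dray = 0.688 × 31.32% / 19.93% = 1.0812
β_Fenwick = 0.430 × 19.77% / 19.93% = 0.4265
β_Corwin = 0.258 × 27.77% / 19.93% = 0.3595
β_Paxton = 0.245 × 35.67% / 19.93% = 0.4385
β_Brixley = 0.426 × 22.85% / 19.93% = 0.4884
β_P = Σ w_i β_i = 0.10×0.5195 + 0.19×1.0812 + 0.05×0.4265 + 0.19×0.3595 + 0.24×0.4385 + 0.23×0.4884 = 0.5646
E(R_P) = R_f + β_P × MRP = 2.19% + 0.5646 × 9.35% = 7.47%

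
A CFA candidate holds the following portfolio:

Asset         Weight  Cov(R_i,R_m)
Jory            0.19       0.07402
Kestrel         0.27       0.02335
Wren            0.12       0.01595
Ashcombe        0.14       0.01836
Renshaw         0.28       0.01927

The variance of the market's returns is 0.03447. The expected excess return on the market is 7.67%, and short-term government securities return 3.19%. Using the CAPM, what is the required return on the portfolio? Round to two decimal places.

9.92%

β_Jory = 0.07402 / 0.03447 = 2.1474
β_Kestrel = 0.02335 / 0.03447 = 0.6774
β_Wren = 0.01595 / 0.03447 = 0.4627
β_Ashcombe = 0.01836 / 0.03447 = 0.5326
β_Renshaw = 0.01927 / 0.03447 = 0.5590
β_P = Σ w_i β_i = 0.19×2.1474 + 0.27×0.6774 + 0.12×0.4627 + 0.14×0.5326 + 0.28×0.5590 = 0.8775
E(R_P) = R_f + β_P × MRP = 3.19% + 0.8775 × 7.67% = 9.92%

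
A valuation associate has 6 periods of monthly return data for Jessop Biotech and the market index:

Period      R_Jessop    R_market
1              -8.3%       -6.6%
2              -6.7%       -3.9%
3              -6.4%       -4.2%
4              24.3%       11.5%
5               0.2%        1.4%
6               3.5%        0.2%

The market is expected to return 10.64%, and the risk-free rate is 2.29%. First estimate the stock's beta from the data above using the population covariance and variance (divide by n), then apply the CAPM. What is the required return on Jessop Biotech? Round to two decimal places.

17.78%

Mean R_i = (-8.3 − 6.7 − 6.4 + 24.3 + 0.2 + 3.5) / 6 = 1.1000%
Mean R_m = (-6.6 − 3.9 − 4.2 + 11.5 + 1.4 + 0.2) / 6 = -0.2667%
Σ(R_i − R̄_i)(R_m − R̄_m) = 389.9800  ⇒  Cov = 389.9800 / 6 = 64.9967
Σ(R_m − R̄_m)² = 210.2333  ⇒  Var(R_m) = 210.2333 / 6 = 35.0389
β = Cov / Var(R_m) = 64.9967 / 35.0389 = 1.8550
MRP = 10.64% − 2.29% = 8.35%
E(R) = R_f + β × MRP = 2.29% + 1.8550 × 8.35% = 17.78%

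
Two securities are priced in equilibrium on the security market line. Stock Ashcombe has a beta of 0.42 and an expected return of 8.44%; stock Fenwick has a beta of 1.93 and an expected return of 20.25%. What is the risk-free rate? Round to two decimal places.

Both satisfy E(R) = R_f + β·MRP, so the slope of the SML is
MRP = (20.25% − 8.44%) / (1.93 − 0.42) = 11.81% / 1.51 = 7.8212%
R_f = E(R_Ashcombe) − β_Ashcombe·MRP = 8.44% − 0.42 × 7.8212% = 5.1551%

5.16%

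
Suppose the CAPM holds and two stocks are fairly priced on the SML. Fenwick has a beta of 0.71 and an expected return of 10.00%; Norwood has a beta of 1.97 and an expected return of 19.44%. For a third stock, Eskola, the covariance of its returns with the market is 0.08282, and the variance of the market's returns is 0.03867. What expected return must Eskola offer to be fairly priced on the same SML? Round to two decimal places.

MRP = (19.44% − 10.00%) / (1.97 − 0.71) = 7.4921%
R_f = 10.00% − 0.71 × 7.4921% = 4.6806%
β_Eskola = Cov / Var(R_m) = 0.08282 / 0.03867 = 2.1417
E(R_Eskola) = R_f + β × MRP = 4.6806% + 2.1417 × 7.4921% = 20.73%

20.73%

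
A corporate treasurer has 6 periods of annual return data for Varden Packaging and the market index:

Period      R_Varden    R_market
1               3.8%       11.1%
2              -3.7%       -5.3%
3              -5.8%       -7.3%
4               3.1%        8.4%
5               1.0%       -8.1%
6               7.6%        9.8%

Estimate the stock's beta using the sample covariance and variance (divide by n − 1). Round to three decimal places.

0.443

Mean R_i = (3.8 − 3.7 − 5.8 + 3.1 + 1.0 + 7.6) / 6 = 1.0000%
Mean R_m = (11.1 − 5.3 − 7.3 + 8.4 − 8.1 + 9.8) / 6 = 1.4333%
Σ(R_i − R̄_i)(R_m − R̄_m) = 187.9500  ⇒  Cov = 187.9500 / 5 = 37.5900
Σ(R_m − R̄_m)² = 424.4733  ⇒  Var(R_m) = 424.4733 / 5 = 84.8947
β = Cov / Var(R_m) = 37.5900 / 84.8947 = 0.4428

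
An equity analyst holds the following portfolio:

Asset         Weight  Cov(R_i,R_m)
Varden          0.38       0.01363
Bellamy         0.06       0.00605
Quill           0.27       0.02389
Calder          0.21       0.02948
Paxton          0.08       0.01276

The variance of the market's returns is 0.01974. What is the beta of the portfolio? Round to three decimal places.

0.973

β_Varden = 0.01363 / 0.01974 = 0.6905
β_Bellamy = 0.00605 / 0.01974 = 0.3065
β_Quill = 0.02389 / 0.01974 = 1.2102
β_Calder = 0.02948 / 0.01974 = 1.4934
β_Paxton = 0.01276 / 0.01974 = 0.6464
β_P = Σ w_i β_i = 0.38×0.6905 + 0.06×0.3065 + 0.27×1.2102 + 0.21×1.4934 + 0.08×0.6464 = 0.9729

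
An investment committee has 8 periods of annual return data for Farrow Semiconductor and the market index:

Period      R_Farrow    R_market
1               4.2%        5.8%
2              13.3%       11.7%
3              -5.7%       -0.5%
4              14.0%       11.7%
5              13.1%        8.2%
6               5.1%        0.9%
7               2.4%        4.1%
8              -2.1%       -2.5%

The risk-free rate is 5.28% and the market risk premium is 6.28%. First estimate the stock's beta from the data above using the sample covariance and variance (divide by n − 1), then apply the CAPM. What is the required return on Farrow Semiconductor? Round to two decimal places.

13.12%

Mean R_i = (4.2 + 13.3 − 5.7 + 14.0 + 13.1 + 5.1 + 2.4 − 2.1) / 8 = 5.5375%
Mean R_m = (5.8 + 11.7 − 0.5 + 11.7 + 8.2 + 0.9 + 4.1 − 2.5) / 8 = 4.9250%
Σ(R_i − R̄_i)(R_m − R̄_m) = 255.5425  ⇒  Cov = 255.5425 / 7 = 36.5061
Σ(R_m − R̄_m)² = 204.7350  ⇒  Var(R_m) = 204.7350 / 7 = 29.2479
β = Cov / Var(R_m) = 36.5061 / 29.2479 = 1.2482
E(R) = R_f + β × MRP = 5.28% + 1.2482 × 6.28% = 13.12%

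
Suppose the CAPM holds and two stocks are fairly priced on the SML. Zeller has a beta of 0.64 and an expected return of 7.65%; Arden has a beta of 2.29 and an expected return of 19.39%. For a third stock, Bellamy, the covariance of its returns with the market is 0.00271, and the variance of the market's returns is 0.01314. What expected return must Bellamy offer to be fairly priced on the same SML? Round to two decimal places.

4.56%

MRP = (19.39% − 7.65%) / (2.29 − 0.64) = 7.1152%
R_f = 7.65% − 0.64 × 7.1152% = 3.0963%
β_Bellamy = Cov / Var(R_m) = 0.00271 / 0.01314 = 0.2062
E(R_Bellamy) = R_f + β × MRP = 3.0963% + 0.2062 × 7.1152% = 4.56%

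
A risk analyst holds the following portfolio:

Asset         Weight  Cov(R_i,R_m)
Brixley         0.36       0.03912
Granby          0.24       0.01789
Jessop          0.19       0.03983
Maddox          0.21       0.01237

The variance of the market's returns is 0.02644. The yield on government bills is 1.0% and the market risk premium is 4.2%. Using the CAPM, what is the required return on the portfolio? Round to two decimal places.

β_Brixley = 0.03912 / 0.02644 = 1.4796
β_Granby = 0.01789 / 0.02644 = 0.6766
β_Jessop = 0.03983 / 0.02644 = 1.5064
β_Maddox = 0.01237 / 0.02644 = 0.4679
β_P = Σ w_i β_i = 0.36×1.4796 + 0.24×0.6766 + 0.19×1.5064 + 0.21×0.4679 = 1.0795
E(R_P) = R_f + β_P × MRP = 1.0% + 1.0795 × 4.2% = 5.53%

5.53%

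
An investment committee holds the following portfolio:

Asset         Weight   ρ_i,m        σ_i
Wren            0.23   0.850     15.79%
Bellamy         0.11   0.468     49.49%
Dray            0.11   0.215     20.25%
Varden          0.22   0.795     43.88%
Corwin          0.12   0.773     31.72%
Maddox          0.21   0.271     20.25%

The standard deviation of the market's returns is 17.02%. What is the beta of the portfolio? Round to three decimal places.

β_Wren = 0.850 × 15.79% / 17.02% = 0.7886
β_Bellamy = 0.468 × 49.49% / 17.02% = 1.3608
β_Dray = 0.215 × 20.25% / 17.02% = 0.2558
β_Varden = 0.795 × 43.88% / 17.02% = 2.0496
β_Corwin = 0.773 × 31.72% / 17.02% = 1.4406
β_Maddox = 0.271 × 20.25% / 17.02% = 0.3224
β_P = Σ w_i β_i = 0.23×0.7886 + 0.11×1.3608 + 0.11×0.2558 + 0.22×2.0496 + 0.12×1.4406 + 0.21×0.3224 = 1.0507

1.051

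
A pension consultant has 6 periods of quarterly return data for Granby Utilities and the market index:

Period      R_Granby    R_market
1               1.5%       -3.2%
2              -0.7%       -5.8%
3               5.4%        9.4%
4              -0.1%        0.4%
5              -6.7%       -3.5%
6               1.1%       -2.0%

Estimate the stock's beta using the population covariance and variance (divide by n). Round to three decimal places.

0.494

Mean R_i = (1.5 − 0.7 + 5.4 − 0.1 − 6.7 + 1.1) / 6 = 0.0833%
Mean R_m = (-3.2 − 5.8 + 9.4 + 0.4 − 3.5 − 2.0) / 6 = -0.7833%
Σ(R_i − R̄_i)(R_m − R̄_m) = 71.6217  ⇒  Cov = 71.6217 / 6 = 11.9370
Σ(R_m − R̄_m)² = 144.9683  ⇒  Var(R_m) = 144.9683 / 6 = 24.1614
β = Cov / Var(R_m) = 11.9370 / 24.1614 = 0.4941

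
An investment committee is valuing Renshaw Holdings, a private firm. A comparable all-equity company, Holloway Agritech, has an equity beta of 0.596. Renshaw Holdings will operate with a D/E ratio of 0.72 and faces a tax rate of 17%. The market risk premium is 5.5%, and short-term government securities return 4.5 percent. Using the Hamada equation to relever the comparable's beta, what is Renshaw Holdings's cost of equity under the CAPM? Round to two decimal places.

9.74%

β_L = β_U × [1 + (1 − t)(D/E)] = 0.596 × [1 + (1 − 0.17) × 0.72]
    = 0.596 × [1 + 0.83 × 0.72] = 0.596 × 1.5976 = 0.9522
E(R) = R_f + β_L × MRP = 4.5% + 0.9522 × 5.5% = 9.74%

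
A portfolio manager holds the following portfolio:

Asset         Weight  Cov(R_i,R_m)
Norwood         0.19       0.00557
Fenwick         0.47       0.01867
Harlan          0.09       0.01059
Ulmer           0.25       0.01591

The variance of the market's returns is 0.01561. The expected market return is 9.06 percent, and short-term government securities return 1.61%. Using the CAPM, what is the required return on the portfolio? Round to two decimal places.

8.66%

β_Norwood = 0.00557 / 0.01561 = 0.3568
β_Fenwick = 0.01867 / 0.01561 = 1.1960
β_Harlan = 0.01059 / 0.01561 = 0.6784
β_Ulmer = 0.01591 / 0.01561 = 1.0192
β_P = Σ w_i β_i = 0.19×0.3568 + 0.47×1.1960 + 0.09×0.6784 + 0.25×1.0192 = 0.9458
MRP = 9.06% − 1.61% = 7.45%
E(R_P) = R_f + β_P × MRP = 1.61% + 0.9458 × 7.45% = 8.66%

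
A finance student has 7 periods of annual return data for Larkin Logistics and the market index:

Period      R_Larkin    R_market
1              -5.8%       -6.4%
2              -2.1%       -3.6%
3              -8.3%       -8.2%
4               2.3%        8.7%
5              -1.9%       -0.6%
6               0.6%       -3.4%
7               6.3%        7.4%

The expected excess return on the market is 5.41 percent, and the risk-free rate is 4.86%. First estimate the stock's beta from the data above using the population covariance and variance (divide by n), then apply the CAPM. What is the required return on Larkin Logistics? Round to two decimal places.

Mean R_i = (-5.8 − 2.1 − 8.3 + 2.3 − 1.9 + 0.6 + 6.3) / 7 = -1.2714%
Mean R_m = (-6.4 − 3.6 − 8.2 + 8.7 − 0.6 − 3.4 + 7.4) / 7 = -0.8714%
Σ(R_i − R̄_i)(R_m − R̄_m) = 170.7143  ⇒  Cov = 170.7143 / 7 = 24.3878
Σ(R_m − R̄_m)² = 258.2143  ⇒  Var(R_m) = 258.2143 / 7 = 36.8878
β = Cov / Var(R_m) = 24.3878 / 36.8878 = 0.6611
E(R) = R_f + β × MRP = 4.86% + 0.6611 × 5.41% = 8.44%

8.44%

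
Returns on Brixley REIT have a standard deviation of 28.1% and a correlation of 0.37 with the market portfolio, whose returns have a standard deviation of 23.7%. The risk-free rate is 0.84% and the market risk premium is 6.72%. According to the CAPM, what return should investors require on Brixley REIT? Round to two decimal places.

3.79%

β = ρ × σ_i / σ_m = 0.37 × 28.1% / 23.7% = 0.4387
E(R) = 0.84% + 0.4387 × 6.72% = 3.79%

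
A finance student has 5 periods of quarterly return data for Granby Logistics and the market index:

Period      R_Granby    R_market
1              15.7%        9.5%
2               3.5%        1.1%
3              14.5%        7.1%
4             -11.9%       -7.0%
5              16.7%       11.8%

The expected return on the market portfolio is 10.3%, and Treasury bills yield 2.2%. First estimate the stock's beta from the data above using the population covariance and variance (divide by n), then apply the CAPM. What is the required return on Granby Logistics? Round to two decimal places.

15.05%

Mean R_i = (15.7 + 3.5 + 14.5 − 11.9 + 16.7) / 5 = 7.7000%
Mean R_m = (9.5 + 1.1 + 7.1 − 7.0 + 11.8) / 5 = 4.5000%
Σ(R_i − R̄_i)(R_m − R̄_m) = 363.0600  ⇒  Cov = 363.0600 / 5 = 72.6120
Σ(R_m − R̄_m)² = 228.8600  ⇒  Var(R_m) = 228.8600 / 5 = 45.7720
β = Cov / Var(R_m) = 72.6120 / 45.7720 = 1.5864
MRP = 10.3% − 2.2% = 8.10%
E(R) = R_f + β × MRP = 2.2% + 1.5864 × 8.1% = 15.05%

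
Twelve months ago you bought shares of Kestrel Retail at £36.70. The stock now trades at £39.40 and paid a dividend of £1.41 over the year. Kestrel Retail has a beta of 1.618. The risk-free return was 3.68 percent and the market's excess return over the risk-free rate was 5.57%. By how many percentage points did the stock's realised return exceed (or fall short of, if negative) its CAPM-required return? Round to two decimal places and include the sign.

Realised HPR = (P1 + D1 − P0) / P0 = (39.40 + 1.41 − 36.70) / 36.70 = 4.11 / 36.70 = 11.1989%
CAPM required = R_f + β·MRP = 3.68% + 1.618 × 5.57% = 12.69226%
α = realised − required = 11.1989% − 12.69226% = -1.49%

-1.49%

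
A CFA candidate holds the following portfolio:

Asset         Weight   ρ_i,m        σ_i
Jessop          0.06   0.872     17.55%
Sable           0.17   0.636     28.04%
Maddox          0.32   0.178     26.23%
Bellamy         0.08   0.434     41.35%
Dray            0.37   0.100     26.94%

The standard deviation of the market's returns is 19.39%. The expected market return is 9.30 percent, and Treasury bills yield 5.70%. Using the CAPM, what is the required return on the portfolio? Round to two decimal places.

β_Jessop = 0.872 × 17.55% / 19.39% = 0.7893
β_Sable = 0.636 × 28.04% / 19.39% = 0.9197
β_Maddox = 0.178 × 26.23% / 19.39% = 0.2408
β_Bellamy = 0.434 × 41.35% / 19.39% = 0.9255
β_Dray = 0.100 × 26.94% / 19.39% = 0.1389
β_P = Σ w_i β_i = 0.06×0.7893 + 0.17×0.9197 + 0.32×0.2408 + 0.08×0.9255 + 0.37×0.1389 = 0.4062
MRP = 9.30% − 5.70% = 3.60%
E(R_P) = R_f + β_P × MRP = 5.70% + 0.4062 × 3.60% = 7.16%

7.16%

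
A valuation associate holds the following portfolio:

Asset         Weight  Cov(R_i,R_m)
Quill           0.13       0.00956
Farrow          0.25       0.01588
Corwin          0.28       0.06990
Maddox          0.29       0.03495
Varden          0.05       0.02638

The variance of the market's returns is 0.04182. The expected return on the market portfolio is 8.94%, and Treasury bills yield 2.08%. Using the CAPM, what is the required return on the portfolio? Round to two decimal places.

β_Quill = 0.00956 / 0.04182 = 0.2286
β_Farrow = 0.01588 / 0.04182 = 0.3797
β_Corwin = 0.06990 / 0.04182 = 1.6714
β_Maddox = 0.03495 / 0.04182 = 0.8357
β_Varden = 0.02638 / 0.04182 = 0.6308
β_P = Σ w_i β_i = 0.13×0.2286 + 0.25×0.3797 + 0.28×1.6714 + 0.29×0.8357 + 0.05×0.6308 = 0.8665
MRP = 8.94% − 2.08% = 6.86%
E(R_P) = R_f + β_P × MRP = 2.08% + 0.8665 × 6.86% = 8.02%

8.02%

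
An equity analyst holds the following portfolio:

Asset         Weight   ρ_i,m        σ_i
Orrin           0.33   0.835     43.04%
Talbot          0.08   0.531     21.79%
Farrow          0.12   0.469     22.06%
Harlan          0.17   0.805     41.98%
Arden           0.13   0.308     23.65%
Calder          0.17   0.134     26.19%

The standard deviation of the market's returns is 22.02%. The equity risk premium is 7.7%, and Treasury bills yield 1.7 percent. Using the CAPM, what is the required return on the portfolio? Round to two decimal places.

9.15%

β_Orrin = 0.835 × 43.04% / 22.02% = 1.6321
β_Talbot = 0.531 × 21.79% / 22.02% = 0.5255
β_Farrow = 0.469 × 22.06% / 22.02% = 0.4699
β_Harlan = 0.805 × 41.98% / 22.02% = 1.5347
β_Arden = 0.308 × 23.65% / 22.02% = 0.3308
β_Calder = 0.134 × 26.19% / 22.02% = 0.1594
β_P = Σ w_i β_i = 0.33×1.6321 + 0.08×0.5255 + 0.12×0.4699 + 0.17×1.5347 + 0.13×0.3308 + 0.17×0.1594 = 0.9680
E(R_P) = R_f + β_P × MRP = 1.7% + 0.9680 × 7.7% = 9.15%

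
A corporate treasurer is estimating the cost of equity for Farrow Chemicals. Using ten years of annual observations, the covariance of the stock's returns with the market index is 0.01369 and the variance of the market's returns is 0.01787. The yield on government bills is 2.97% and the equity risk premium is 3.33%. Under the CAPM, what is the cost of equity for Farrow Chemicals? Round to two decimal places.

5.52%

β = Cov(R_i, R_m) / Var(R_m) = 0.01369 / 0.01787 = 0.7661
E(R) = R_f + β × MRP = 2.97% + 0.7661 × 3.33% = 5.52%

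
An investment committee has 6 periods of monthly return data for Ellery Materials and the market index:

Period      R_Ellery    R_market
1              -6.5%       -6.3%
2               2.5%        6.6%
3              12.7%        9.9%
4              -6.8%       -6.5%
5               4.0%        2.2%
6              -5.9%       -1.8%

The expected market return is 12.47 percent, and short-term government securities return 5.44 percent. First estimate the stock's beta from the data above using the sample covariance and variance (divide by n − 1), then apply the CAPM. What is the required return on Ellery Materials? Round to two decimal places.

13.02%

Mean R_i = (-6.5 + 2.5 + 12.7 − 6.8 + 4.0 − 5.9) / 6 = 0.0000%
Mean R_m = (-6.3 + 6.6 + 9.9 − 6.5 + 2.2 − 1.8) / 6 = 0.6833%
Σ(R_i − R̄_i)(R_m − R̄_m) = 246.8000  ⇒  Cov = 246.8000 / 5 = 49.3600
Σ(R_m − R̄_m)² = 228.7883  ⇒  Var(R_m) = 228.7883 / 5 = 45.7577
β = Cov / Var(R_m) = 49.3600 / 45.7577 = 1.0787
MRP = 12.47% − 5.44% = 7.03%
E(R) = R_f + β × MRP = 5.44% + 1.0787 × 7.03% = 13.02%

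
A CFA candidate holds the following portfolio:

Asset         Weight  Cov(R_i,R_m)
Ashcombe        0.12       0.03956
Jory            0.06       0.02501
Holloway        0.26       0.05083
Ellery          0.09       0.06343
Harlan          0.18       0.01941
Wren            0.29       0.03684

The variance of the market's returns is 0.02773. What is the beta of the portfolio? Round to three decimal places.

1.419

β_Ashcombe = 0.03956 / 0.02773 = 1.4266
β_Jory = 0.02501 / 0.02773 = 0.9019
β_Holloway = 0.05083 / 0.02773 = 1.8330
β_Ellery = 0.06343 / 0.02773 = 2.2874
β_Harlan = 0.01941 / 0.02773 = 0.7000
β_Wren = 0.03684 / 0.02773 = 1.3285
β_P = Σ w_i β_i = 0.12×1.4266 + 0.06×0.9019 + 0.26×1.8330 + 0.09×2.2874 + 0.18×0.7000 + 0.29×1.3285 = 1.4190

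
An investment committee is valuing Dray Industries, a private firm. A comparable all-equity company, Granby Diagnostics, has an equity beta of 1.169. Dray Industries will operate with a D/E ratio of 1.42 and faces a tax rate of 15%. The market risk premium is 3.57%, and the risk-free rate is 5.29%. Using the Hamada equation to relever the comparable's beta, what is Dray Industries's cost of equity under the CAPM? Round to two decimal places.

β_L = β_U × [1 + (1 − t)(D/E)] = 1.169 × [1 + (1 − 0.15) × 1.42]
    = 1.169 × [1 + 0.85 × 1.42] = 1.169 × 2.2070 = 2.5800
E(R) = R_f + β_L × MRP = 5.29% + 2.5800 × 3.57% = 14.50%

14.50%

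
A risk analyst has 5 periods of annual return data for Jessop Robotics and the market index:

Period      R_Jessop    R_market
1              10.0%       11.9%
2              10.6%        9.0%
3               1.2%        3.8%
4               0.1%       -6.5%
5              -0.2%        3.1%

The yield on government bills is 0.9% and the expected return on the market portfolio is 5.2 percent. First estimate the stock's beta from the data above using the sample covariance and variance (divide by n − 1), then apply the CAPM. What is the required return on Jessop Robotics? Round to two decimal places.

3.62%

Mean R_i = (10.0 + 10.6 + 1.2 + 0.1 − 0.2) / 5 = 4.3400%
Mean R_m = (11.9 + 9.0 + 3.8 − 6.5 + 3.1) / 5 = 4.2600%
Σ(R_i − R̄_i)(R_m − R̄_m) = 125.2480  ⇒  Cov = 125.2480 / 4 = 31.3120
Σ(R_m − R̄_m)² = 198.1720  ⇒  Var(R_m) = 198.1720 / 4 = 49.5430
β = Cov / Var(R_m) = 31.3120 / 49.5430 = 0.6320
MRP = 5.2% − 0.9% = 4.30%
E(R) = R_f + β × MRP = 0.9% + 0.6320 × 4.3% = 3.62%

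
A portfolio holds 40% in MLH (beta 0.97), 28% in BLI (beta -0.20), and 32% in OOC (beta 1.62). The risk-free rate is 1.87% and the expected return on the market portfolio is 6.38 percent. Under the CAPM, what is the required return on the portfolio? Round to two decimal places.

β_P = Σ w_i β_i = 0.40×0.97 + 0.28×-0.20 + 0.32×1.62 = 0.8504
MRP = 6.38% − 1.87% = 4.51%
E(R_P) = R_f + β_P × MRP = 1.87% + 0.8504 × 4.51% = 5.71%

5.71%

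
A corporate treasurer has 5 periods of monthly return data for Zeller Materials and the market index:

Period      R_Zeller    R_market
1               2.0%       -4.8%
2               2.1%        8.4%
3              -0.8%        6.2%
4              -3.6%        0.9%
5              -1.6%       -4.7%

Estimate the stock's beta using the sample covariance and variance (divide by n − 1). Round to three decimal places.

Mean R_i = (2.0 + 2.1 − 0.8 − 3.6 − 1.6) / 5 = -0.3800%
Mean R_m = (-4.8 + 8.4 + 6.2 + 0.9 − 4.7) / 5 = 1.2000%
Σ(R_i − R̄_i)(R_m − R̄_m) = 9.6400  ⇒  Cov = 9.6400 / 4 = 2.4100
Σ(R_m − R̄_m)² = 147.7400  ⇒  Var(R_m) = 147.7400 / 4 = 36.9350
β = Cov / Var(R_m) = 2.4100 / 36.9350 = 0.0652

0.065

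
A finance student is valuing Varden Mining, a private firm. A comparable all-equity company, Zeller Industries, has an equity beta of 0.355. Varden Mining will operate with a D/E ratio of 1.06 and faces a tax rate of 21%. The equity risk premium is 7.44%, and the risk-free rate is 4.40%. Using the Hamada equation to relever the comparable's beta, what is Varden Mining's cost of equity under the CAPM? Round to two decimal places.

β_L = β_U × [1 + (1 − t)(D/E)] = 0.355 × [1 + (1 − 0.21) × 1.06]
    = 0.355 × [1 + 0.79 × 1.06] = 0.355 × 1.8374 = 0.6523
E(R) = R_f + β_L × MRP = 4.40% + 0.6523 × 7.44% = 9.25%

9.25%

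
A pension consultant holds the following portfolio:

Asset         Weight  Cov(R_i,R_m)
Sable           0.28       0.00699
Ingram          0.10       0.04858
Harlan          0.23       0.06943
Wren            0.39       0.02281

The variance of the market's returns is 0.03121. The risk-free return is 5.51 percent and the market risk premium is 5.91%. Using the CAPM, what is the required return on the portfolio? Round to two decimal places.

β_Sable = 0.00699 / 0.03121 = 0.2240
β_Ingram = 0.04858 / 0.03121 = 1.5566
β_Harlan = 0.06943 / 0.03121 = 2.2246
β_Wren = 0.02281 / 0.03121 = 0.7309
β_P = Σ w_i β_i = 0.28×0.2240 + 0.10×1.5566 + 0.23×2.2246 + 0.39×0.7309 = 1.0151
E(R_P) = R_f + β_P × MRP = 5.51% + 1.0151 × 5.91% = 11.51%

11.51%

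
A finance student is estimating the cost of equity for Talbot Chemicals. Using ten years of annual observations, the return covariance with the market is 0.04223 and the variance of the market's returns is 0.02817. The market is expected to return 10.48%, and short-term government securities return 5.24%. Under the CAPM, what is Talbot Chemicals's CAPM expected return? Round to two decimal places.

β = Cov(R_i, R_m) / Var(R_m) = 0.04223 / 0.02817 = 1.4991
MRP = 10.48% − 5.24% = 5.24%
E(R) = R_f + β × MRP = 5.24% + 1.4991 × 5.24% = 13.10%

13.10%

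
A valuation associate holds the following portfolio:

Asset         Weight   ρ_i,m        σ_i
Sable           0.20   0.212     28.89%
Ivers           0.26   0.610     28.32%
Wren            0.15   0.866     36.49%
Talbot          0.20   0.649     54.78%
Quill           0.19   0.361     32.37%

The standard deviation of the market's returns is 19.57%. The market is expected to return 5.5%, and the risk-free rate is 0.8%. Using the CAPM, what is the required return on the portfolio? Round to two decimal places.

β_Sable = 0.212 × 28.89% / 19.57% = 0.3130
β_Ivers = 0.610 × 28.32% / 19.57% = 0.8827
β_Wren = 0.866 × 36.49% / 19.57% = 1.6147
β_Talbot = 0.649 × 54.78% / 19.57% = 1.8167
β_Quill = 0.361 × 32.37% / 19.57% = 0.5971
β_P = Σ w_i β_i = 0.20×0.3130 + 0.26×0.8827 + 0.15×1.6147 + 0.20×1.8167 + 0.19×0.5971 = 1.0111
MRP = 5.5% − 0.8% = 4.70%
E(R_P) = R_f + β_P × MRP = 0.8% + 1.0111 × 4.7% = 5.55%

5.55%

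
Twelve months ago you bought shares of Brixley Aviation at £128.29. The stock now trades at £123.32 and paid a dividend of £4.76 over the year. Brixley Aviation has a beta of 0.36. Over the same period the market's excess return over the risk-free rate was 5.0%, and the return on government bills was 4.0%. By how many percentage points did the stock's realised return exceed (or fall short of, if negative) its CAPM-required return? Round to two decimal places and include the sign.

-5.96%

Realised HPR = (P1 + D1 − P0) / P0 = (123.32 + 4.76 − 128.29) / 128.29 = -0.21 / 128.29 = -0.1637%
CAPM required = R_f + β·MRP = 4.0% + 0.36 × 5.0% = 5.8000%
α = realised − required = -0.1637% − 5.8000% = -5.96%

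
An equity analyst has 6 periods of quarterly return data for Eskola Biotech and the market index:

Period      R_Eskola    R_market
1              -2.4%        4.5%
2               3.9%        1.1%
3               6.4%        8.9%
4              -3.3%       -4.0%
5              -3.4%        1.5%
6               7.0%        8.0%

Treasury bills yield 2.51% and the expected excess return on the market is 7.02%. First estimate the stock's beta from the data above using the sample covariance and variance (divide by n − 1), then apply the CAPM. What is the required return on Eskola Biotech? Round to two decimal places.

Mean R_i = (-2.4 + 3.9 + 6.4 − 3.3 − 3.4 + 7.0) / 6 = 1.3667%
Mean R_m = (4.5 + 1.1 + 8.9 − 4.0 + 1.5 + 8.0) / 6 = 3.3333%
Σ(R_i − R̄_i)(R_m − R̄_m) = 87.2167  ⇒  Cov = 87.2167 / 5 = 17.4433
Σ(R_m − R̄_m)² = 116.2533  ⇒  Var(R_m) = 116.2533 / 5 = 23.2507
β = Cov / Var(R_m) = 17.4433 / 23.2507 = 0.7502
E(R) = R_f + β × MRP = 2.51% + 0.7502 × 7.02% = 7.78%

7.78%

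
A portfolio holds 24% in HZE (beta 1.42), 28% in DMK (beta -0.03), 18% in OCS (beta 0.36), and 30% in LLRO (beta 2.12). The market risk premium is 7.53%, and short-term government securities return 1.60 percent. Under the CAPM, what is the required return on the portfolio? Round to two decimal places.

β_P = Σ w_i β_i = 0.24×1.42 + 0.28×-0.03 + 0.18×0.36 + 0.30×2.12 = 1.0332
E(R_P) = R_f + β_P × MRP = 1.60% + 1.0332 × 7.53% = 9.38%

9.38%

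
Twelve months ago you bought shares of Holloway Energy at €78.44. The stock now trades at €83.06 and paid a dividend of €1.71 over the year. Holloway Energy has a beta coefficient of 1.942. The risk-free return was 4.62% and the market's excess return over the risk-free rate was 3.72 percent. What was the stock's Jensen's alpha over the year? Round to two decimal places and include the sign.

Realised HPR = (P1 + D1 − P0) / P0 = (83.06 + 1.71 − 78.44) / 78.44 = 6.33 / 78.44 = 8.0699%
CAPM required = R_f + β·MRP = 4.62% + 1.942 × 3.72% = 11.84424%
α = realised − required = 8.0699% − 11.84424% = -3.77%

-3.77%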